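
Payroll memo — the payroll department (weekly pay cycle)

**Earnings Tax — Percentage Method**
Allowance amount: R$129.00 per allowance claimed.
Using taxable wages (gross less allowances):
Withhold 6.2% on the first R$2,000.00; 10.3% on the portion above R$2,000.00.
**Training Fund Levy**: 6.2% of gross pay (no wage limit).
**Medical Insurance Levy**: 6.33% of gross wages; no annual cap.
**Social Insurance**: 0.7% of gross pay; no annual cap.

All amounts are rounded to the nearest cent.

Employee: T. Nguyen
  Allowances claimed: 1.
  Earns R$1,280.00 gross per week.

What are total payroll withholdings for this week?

Earnings Tax: taxable = R$1,280.00 − 1×R$129.00 = R$1,151.00
  6.2% × R$1,151.00 = R$71.36
Training Fund Levy: 6.2% × R$1,280.00 = R$79.36
Medical Insurance Levy: 6.33% × R$1,280.00 = R$81.02
Social Insurance: 0.7% × R$1,280.00 = R$8.96
Total: R$71.36 + R$79.36 + R$81.02 + R$8.96 = R$240.70

R$240.70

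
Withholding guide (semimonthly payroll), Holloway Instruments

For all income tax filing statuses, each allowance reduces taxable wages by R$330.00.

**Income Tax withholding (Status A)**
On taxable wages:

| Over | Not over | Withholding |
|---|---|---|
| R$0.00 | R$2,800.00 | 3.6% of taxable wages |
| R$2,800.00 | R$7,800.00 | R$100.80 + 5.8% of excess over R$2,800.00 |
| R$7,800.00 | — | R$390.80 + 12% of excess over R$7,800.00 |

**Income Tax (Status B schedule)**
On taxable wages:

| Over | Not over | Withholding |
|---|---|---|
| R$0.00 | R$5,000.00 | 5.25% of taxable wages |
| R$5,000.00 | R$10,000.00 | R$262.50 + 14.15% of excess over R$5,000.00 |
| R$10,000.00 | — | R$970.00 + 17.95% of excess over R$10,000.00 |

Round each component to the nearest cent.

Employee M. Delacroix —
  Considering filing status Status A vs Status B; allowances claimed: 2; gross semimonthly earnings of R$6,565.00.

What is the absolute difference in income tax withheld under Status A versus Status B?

Income Tax (Status A): taxable = R$6,565.00 − 2×R$330.00 = R$5,905.00
  R$100.80 + 5.8% × (R$5,905.00 − R$2,800.00) = R$100.80 + 5.8% × R$3,105.00 = R$280.89
Income Tax (Status B): taxable = R$6,565.00 − 2×R$330.00 = R$5,905.00
  R$262.50 + 14.15% × (R$5,905.00 − R$5,000.00) = R$262.50 + 14.15% × R$905.00 = R$390.56
Difference: |R$280.89 − R$390.56| = R$109.67 (higher under Status B)

R$109.67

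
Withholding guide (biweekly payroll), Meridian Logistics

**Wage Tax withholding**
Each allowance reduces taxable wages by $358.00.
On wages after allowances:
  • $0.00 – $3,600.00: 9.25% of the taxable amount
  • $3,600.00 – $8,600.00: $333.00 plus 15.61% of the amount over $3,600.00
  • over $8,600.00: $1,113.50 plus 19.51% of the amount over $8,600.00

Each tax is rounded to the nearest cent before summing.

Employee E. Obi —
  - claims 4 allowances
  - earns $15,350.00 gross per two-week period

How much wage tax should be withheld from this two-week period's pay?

$2,151.04

Wage Tax: taxable = $15,350.00 − 4×$358.00 = $13,918.00
  $1,113.50 + 19.51% × ($13,918.00 − $8,600.00) = $1,113.50 + 19.51% × $5,318.00 = $2,151.04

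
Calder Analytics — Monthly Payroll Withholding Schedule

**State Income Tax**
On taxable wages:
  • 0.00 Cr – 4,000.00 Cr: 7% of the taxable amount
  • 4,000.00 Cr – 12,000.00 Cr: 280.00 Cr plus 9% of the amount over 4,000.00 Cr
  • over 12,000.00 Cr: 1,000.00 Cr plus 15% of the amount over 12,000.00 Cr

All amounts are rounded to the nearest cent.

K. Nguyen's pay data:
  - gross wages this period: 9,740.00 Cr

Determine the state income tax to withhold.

796.60 Cr

State Income Tax: taxable = 9,740.00 Cr
  280.00 Cr + 9% × (9,740.00 Cr − 4,000.00 Cr) = 280.00 Cr + 9% × 5,740.00 Cr = 796.60 Cr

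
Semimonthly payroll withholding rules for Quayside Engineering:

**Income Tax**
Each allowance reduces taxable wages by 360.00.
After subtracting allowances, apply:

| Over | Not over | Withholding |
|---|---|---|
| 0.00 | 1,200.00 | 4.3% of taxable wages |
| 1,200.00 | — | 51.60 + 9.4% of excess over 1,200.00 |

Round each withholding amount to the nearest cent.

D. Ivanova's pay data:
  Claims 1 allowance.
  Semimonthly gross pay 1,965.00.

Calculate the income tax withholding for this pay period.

89.67

Income Tax: taxable = 1,965.00 − 1×360.00 = 1,605.00
  51.60 + 9.4% × (1,605.00 − 1,200.00) = 51.60 + 9.4% × 405.00 = 89.67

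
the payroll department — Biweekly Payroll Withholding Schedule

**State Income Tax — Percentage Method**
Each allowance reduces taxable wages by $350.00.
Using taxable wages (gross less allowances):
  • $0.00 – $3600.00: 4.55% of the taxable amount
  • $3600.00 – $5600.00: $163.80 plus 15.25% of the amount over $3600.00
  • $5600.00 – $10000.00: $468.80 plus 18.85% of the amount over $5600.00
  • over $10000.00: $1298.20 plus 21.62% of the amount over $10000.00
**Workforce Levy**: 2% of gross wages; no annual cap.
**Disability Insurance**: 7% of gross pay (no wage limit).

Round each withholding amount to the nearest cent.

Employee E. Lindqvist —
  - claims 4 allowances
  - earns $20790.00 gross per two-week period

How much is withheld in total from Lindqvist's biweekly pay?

State Income Tax: taxable = $20790.00 − 4×$350.00 = $19390.00
  $1298.20 + 21.62% × ($19390.00 − $10000.00) = $1298.20 + 21.62% × $9390.00 = $3328.32
Workforce Levy: 2% × $20790.00 = $415.80
Disability Insurance: 7% × $20790.00 = $1455.30
Total: $3328.32 + $415.80 + $1455.30 = $5199.42

$5199.42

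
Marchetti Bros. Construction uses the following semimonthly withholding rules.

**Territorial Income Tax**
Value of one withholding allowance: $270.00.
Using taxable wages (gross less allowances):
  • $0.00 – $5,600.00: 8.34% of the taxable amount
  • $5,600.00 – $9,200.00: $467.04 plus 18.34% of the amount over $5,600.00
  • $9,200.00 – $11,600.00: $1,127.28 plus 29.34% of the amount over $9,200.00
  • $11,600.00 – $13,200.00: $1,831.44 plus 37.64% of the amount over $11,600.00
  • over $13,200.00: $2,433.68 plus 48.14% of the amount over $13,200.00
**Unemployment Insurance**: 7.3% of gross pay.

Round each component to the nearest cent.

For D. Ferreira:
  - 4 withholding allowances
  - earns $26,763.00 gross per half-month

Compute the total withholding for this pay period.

$10,396.70

Territorial Income Tax: taxable = $26,763.00 − 4×$270.00 = $25,683.00
  $2,433.68 + 48.14% × ($25,683.00 − $13,200.00) = $2,433.68 + 48.14% × $12,483.00 = $8,443.00
Unemployment Insurance: 7.3% × $26,763.00 = $1,953.70
Total: $8,443.00 + $1,953.70 = $10,396.70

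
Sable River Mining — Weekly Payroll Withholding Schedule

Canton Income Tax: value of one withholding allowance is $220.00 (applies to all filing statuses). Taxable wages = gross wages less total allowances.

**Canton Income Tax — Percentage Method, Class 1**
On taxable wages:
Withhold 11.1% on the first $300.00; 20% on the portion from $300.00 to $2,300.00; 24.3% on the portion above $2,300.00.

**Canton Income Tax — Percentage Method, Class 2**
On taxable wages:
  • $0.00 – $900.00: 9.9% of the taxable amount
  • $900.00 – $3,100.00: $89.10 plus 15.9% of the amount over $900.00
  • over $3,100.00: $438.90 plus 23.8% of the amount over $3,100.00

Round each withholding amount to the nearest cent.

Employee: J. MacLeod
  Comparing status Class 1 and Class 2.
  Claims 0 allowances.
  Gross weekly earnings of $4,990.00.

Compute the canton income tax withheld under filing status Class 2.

Canton Income Tax (Class 2): taxable = $4,990.00
  $438.90 + 23.8% × ($4,990.00 − $3,100.00) = $438.90 + 23.8% × $1,890.00 = $888.72

$888.72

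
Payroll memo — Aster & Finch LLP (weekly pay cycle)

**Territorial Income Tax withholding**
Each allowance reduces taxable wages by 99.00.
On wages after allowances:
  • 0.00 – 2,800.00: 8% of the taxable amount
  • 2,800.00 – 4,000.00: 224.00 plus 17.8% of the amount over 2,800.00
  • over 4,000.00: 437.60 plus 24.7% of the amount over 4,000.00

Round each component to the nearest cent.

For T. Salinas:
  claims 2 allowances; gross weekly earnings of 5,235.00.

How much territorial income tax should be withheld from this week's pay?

693.74

Territorial Income Tax: taxable = 5,235.00 − 2×99.00 = 5,037.00
  437.60 + 24.7% × (5,037.00 − 4,000.00) = 437.60 + 24.7% × 1,037.00 = 693.74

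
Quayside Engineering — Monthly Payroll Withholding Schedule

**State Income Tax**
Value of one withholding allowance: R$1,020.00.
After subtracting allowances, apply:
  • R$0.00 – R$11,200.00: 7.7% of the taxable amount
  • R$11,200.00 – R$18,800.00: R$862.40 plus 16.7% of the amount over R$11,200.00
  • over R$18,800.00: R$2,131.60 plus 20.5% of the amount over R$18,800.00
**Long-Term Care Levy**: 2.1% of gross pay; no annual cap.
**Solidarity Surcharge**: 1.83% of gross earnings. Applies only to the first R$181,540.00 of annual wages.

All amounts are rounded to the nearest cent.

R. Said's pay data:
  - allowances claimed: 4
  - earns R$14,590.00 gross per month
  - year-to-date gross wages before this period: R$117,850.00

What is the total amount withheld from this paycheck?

R$1,382.66

State Income Tax: taxable = R$14,590.00 − 4×R$1,020.00 = R$10,510.00
  7.7% × R$10,510.00 = R$809.27
Long-Term Care Levy: 2.1% × R$14,590.00 = R$306.39
Solidarity Surcharge: 1.83% × R$14,590.00 = R$267.00
Total: R$809.27 + R$306.39 + R$267.00 = R$1,382.66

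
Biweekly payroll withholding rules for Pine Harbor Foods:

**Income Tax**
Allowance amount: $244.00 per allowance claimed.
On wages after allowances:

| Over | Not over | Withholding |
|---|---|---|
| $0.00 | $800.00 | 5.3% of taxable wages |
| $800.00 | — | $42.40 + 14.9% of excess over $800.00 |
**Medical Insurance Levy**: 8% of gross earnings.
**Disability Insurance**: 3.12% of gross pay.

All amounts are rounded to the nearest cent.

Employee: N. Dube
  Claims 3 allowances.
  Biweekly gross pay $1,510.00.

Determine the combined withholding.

Income Tax: taxable = $1,510.00 − 3×$244.00 = $778.00
  5.3% × $778.00 = $41.23
Medical Insurance Levy: 8% × $1,510.00 = $120.80
Disability Insurance: 3.12% × $1,510.00 = $47.11
Total: $41.23 + $120.80 + $47.11 = $209.14

$209.14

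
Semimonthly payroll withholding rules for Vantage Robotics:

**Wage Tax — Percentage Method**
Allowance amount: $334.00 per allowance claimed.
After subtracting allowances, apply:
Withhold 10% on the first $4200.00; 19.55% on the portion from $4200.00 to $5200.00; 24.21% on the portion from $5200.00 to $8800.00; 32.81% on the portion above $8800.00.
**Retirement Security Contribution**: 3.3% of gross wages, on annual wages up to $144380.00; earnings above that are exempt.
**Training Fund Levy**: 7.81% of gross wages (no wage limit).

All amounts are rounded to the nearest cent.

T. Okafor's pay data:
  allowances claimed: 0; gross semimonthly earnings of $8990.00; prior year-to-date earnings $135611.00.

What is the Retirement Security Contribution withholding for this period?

Retirement Security Contribution: cap $144380.00 − YTD $135611.00 = $8769.00 subject; 3.3% × $8769.00 = $289.38

$289.38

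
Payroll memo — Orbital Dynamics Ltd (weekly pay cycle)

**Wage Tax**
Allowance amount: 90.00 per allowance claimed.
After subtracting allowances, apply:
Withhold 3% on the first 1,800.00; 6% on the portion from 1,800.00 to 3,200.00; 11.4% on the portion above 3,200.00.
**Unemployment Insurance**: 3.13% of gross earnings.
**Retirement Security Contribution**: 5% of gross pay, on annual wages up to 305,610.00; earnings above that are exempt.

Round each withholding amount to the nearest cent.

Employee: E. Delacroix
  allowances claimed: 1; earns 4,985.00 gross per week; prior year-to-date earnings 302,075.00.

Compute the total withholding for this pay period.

Wage Tax: taxable = 4,985.00 − 1×90.00 = 4,895.00
  138.00 + 11.4% × (4,895.00 − 3,200.00) = 138.00 + 11.4% × 1,695.00 = 331.23
Unemployment Insurance: 3.13% × 4,985.00 = 156.03
Retirement Security Contribution: cap 305,610.00 − YTD 302,075.00 = 3,535.00 subject; 5% × 3,535.00 = 176.75
Total: 331.23 + 156.03 + 176.75 = 664.01

664.01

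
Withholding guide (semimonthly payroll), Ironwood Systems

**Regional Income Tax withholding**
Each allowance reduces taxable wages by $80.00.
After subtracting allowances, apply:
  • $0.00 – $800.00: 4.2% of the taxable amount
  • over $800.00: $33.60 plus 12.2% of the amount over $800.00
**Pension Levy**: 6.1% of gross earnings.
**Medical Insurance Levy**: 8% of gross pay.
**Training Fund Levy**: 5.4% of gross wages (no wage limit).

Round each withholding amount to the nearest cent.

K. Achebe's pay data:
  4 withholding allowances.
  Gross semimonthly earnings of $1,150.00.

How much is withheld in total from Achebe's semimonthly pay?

$261.51

Regional Income Tax: taxable = $1,150.00 − 4×$80.00 = $830.00
  $33.60 + 12.2% × ($830.00 − $800.00) = $33.60 + 12.2% × $30.00 = $37.26
Pension Levy: 6.1% × $1,150.00 = $70.15
Medical Insurance Levy: 8% × $1,150.00 = $92.00
Training Fund Levy: 5.4% × $1,150.00 = $62.10
Total: $37.26 + $70.15 + $92.00 + $62.10 = $261.51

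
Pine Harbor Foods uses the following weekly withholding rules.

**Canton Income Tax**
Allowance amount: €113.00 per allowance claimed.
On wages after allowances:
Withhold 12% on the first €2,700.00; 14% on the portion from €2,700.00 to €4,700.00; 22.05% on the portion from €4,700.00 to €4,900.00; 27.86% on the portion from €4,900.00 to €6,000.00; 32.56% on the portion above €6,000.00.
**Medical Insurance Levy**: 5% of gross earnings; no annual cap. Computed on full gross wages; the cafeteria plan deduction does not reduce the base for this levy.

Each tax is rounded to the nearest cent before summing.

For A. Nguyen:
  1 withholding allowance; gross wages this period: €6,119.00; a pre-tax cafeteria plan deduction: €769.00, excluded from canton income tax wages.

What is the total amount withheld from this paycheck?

Canton Income Tax: taxable = €6,119.00 − €769.00 − 1×€113.00 = €5,237.00
  €648.10 + 27.86% × (€5,237.00 − €4,900.00) = €648.10 + 27.86% × €337.00 = €741.99
Medical Insurance Levy: 5% × €6,119.00 = €305.95
Total: €741.99 + €305.95 = €1,047.94

€1,047.94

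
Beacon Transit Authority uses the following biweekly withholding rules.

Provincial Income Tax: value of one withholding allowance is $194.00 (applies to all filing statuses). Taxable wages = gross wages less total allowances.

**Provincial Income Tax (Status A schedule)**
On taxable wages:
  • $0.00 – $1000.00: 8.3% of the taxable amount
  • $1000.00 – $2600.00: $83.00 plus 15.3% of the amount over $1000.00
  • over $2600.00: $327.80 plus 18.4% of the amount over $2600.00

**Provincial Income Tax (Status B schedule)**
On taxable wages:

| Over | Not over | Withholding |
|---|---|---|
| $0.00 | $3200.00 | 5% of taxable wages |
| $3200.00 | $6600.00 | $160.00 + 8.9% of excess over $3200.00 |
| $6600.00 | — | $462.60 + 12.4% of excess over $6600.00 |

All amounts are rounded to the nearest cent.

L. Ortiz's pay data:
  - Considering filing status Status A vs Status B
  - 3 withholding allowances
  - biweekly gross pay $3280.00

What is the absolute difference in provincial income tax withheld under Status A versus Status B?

$210.93

Provincial Income Tax (Status A): taxable = $3280.00 − 3×$194.00 = $2698.00
  $327.80 + 18.4% × ($2698.00 − $2600.00) = $327.80 + 18.4% × $98.00 = $345.83
Provincial Income Tax (Status B): taxable = $3280.00 − 3×$194.00 = $2698.00
  5% × $2698.00 = $134.90
Difference: |$345.83 − $134.90| = $210.93 (higher under Status A)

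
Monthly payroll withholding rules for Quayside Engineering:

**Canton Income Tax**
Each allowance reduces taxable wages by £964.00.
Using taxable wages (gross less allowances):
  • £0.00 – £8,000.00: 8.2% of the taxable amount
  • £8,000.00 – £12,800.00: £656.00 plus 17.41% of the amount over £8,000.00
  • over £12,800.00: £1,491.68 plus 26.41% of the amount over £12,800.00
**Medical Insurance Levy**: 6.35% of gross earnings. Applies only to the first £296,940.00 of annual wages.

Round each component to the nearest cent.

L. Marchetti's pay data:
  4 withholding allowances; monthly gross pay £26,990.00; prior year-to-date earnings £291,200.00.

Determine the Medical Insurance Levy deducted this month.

Medical Insurance Levy: cap £296,940.00 − YTD £291,200.00 = £5,740.00 subject; 6.35% × £5,740.00 = £364.49

£364.49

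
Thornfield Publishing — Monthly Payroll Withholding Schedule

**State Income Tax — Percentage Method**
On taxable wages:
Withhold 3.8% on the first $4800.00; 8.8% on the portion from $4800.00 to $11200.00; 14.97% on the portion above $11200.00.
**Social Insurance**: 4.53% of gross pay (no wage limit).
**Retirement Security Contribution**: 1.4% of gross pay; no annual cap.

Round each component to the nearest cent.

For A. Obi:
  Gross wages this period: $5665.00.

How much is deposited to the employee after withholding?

State Income Tax: taxable = $5665.00
  $182.40 + 8.8% × ($5665.00 − $4800.00) = $182.40 + 8.8% × $865.00 = $258.52
Social Insurance: 4.53% × $5665.00 = $256.62
Retirement Security Contribution: 1.4% × $5665.00 = $79.31
Total withheld: $258.52 + $256.62 + $79.31 = $594.45
Net pay: $5665.00 − $594.45 = $5070.55

$5070.55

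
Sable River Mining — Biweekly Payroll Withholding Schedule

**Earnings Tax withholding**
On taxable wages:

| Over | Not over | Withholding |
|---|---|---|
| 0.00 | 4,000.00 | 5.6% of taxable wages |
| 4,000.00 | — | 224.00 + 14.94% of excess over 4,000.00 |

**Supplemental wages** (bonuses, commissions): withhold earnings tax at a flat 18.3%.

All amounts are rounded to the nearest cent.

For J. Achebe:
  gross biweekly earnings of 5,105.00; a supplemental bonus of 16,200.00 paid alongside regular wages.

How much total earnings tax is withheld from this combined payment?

3,353.69

Earnings Tax: taxable = 5,105.00
  224.00 + 14.94% × (5,105.00 − 4,000.00) = 224.00 + 14.94% × 1,105.00 = 389.09
Supplemental (18.3% flat on bonus): 18.3% × 16,200.00 = 2,964.60
Total earnings tax: 389.09 + 2,964.60 = 3,353.69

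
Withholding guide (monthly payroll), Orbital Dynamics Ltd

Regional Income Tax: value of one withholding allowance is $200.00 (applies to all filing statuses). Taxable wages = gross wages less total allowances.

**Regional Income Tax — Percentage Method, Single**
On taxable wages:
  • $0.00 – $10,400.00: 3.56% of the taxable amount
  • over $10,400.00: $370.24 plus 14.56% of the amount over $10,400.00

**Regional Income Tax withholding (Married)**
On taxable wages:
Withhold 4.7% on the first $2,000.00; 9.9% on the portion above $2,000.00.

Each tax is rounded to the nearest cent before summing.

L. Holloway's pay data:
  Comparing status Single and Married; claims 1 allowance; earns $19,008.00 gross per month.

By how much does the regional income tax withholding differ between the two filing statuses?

$163.55

Regional Income Tax (Single): taxable = $19,008.00 − 1×$200.00 = $18,808.00
  $370.24 + 14.56% × ($18,808.00 − $10,400.00) = $370.24 + 14.56% × $8,408.00 = $1,594.44
Regional Income Tax (Married): taxable = $19,008.00 − 1×$200.00 = $18,808.00
  $94.00 + 9.9% × ($18,808.00 − $2,000.00) = $94.00 + 9.9% × $16,808.00 = $1,757.99
Difference: |$1,594.44 − $1,757.99| = $163.55 (higher under Married)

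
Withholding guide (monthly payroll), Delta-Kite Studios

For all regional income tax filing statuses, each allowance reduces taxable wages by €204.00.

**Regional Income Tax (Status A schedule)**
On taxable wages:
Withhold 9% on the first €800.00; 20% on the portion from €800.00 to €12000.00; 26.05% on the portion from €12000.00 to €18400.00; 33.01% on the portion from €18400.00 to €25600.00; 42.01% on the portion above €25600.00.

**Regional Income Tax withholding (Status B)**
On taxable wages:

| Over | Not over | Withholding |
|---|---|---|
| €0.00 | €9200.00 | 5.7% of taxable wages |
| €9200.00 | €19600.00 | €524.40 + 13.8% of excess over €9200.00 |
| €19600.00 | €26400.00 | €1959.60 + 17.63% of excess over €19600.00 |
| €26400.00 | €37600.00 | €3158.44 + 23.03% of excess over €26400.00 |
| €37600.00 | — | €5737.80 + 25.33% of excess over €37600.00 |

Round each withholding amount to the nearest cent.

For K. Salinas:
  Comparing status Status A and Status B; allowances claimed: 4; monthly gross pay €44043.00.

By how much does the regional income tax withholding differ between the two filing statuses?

Regional Income Tax (Status A): taxable = €44043.00 − 4×€204.00 = €43227.00
  €6355.92 + 42.01% × (€43227.00 − €25600.00) = €6355.92 + 42.01% × €17627.00 = €13761.02
Regional Income Tax (Status B): taxable = €44043.00 − 4×€204.00 = €43227.00
  €5737.80 + 25.33% × (€43227.00 − €37600.00) = €5737.80 + 25.33% × €5627.00 = €7163.12
Difference: |€13761.02 − €7163.12| = €6597.90 (higher under Status A)

€6597.90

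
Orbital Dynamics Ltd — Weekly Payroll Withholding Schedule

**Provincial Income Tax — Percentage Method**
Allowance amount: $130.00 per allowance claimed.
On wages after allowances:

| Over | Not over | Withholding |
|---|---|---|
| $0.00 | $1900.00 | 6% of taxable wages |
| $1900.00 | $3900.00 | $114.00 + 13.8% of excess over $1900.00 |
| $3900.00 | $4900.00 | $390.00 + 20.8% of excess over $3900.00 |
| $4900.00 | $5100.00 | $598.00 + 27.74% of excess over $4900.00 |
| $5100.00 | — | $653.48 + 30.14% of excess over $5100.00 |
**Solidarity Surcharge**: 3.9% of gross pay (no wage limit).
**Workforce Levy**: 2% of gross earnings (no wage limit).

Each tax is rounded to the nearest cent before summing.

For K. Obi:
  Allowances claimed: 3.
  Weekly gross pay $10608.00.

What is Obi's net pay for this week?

$7786.08

Provincial Income Tax: taxable = $10608.00 − 3×$130.00 = $10218.00
  $653.48 + 30.14% × ($10218.00 − $5100.00) = $653.48 + 30.14% × $5118.00 = $2196.05
Solidarity Surcharge: 3.9% × $10608.00 = $413.71
Workforce Levy: 2% × $10608.00 = $212.16
Total withheld: $2196.05 + $413.71 + $212.16 = $2821.92
Net pay: $10608.00 − $2821.92 = $7786.08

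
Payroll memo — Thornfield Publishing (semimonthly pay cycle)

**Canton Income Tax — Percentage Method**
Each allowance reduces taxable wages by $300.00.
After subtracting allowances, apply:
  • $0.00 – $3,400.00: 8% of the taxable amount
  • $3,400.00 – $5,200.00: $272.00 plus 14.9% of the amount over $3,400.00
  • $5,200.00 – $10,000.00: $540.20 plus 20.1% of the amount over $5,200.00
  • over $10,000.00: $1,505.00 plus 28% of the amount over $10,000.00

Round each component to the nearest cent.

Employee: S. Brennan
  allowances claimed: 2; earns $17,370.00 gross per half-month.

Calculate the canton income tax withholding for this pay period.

Canton Income Tax: taxable = $17,370.00 − 2×$300.00 = $16,770.00
  $1,505.00 + 28% × ($16,770.00 − $10,000.00) = $1,505.00 + 28% × $6,770.00 = $3,400.60

$3,400.60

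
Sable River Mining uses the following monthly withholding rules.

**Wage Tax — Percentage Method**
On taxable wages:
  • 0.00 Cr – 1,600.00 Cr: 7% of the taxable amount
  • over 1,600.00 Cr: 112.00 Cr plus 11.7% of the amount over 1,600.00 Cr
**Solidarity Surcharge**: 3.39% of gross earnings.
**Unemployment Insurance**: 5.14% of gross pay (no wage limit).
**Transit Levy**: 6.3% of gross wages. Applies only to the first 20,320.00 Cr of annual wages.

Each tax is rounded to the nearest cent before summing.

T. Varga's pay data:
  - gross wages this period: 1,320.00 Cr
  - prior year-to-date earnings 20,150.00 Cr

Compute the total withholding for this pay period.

Wage Tax: taxable = 1,320.00 Cr
  7% × 1,320.00 Cr = 92.40 Cr
Solidarity Surcharge: 3.39% × 1,320.00 Cr = 44.75 Cr
Unemployment Insurance: 5.14% × 1,320.00 Cr = 67.85 Cr
Transit Levy: cap 20,320.00 Cr − YTD 20,150.00 Cr = 170.00 Cr subject; 6.3% × 170.00 Cr = 10.71 Cr
Total: 92.40 Cr + 44.75 Cr + 67.85 Cr + 10.71 Cr = 215.71 Cr

215.71 Cr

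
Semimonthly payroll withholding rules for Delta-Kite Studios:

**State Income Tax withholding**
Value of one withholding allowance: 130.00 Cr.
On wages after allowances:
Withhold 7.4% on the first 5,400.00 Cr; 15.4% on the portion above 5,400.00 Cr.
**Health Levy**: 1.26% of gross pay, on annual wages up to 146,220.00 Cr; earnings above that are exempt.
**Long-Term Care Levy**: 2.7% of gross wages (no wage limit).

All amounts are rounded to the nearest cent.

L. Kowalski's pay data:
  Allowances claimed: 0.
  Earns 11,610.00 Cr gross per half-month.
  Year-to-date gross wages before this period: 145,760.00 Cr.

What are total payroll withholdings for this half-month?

State Income Tax: taxable = 11,610.00 Cr
  399.60 Cr + 15.4% × (11,610.00 Cr − 5,400.00 Cr) = 399.60 Cr + 15.4% × 6,210.00 Cr = 1,355.94 Cr
Health Levy: cap 146,220.00 Cr − YTD 145,760.00 Cr = 460.00 Cr subject; 1.26% × 460.00 Cr = 5.80 Cr
Long-Term Care Levy: 2.7% × 11,610.00 Cr = 313.47 Cr
Total: 1,355.94 Cr + 5.80 Cr + 313.47 Cr = 1,675.21 Cr

1,675.21 Cr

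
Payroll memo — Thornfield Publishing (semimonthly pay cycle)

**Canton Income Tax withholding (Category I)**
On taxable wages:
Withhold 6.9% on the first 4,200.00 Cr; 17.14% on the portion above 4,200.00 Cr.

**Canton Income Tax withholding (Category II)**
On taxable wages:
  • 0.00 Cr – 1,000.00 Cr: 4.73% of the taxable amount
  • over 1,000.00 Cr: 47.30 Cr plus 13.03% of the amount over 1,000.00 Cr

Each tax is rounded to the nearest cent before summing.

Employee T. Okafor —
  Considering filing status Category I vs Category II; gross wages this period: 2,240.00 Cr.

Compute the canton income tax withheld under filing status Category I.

Canton Income Tax (Category I): taxable = 2,240.00 Cr
  6.9% × 2,240.00 Cr = 154.56 Cr

154.56 Cr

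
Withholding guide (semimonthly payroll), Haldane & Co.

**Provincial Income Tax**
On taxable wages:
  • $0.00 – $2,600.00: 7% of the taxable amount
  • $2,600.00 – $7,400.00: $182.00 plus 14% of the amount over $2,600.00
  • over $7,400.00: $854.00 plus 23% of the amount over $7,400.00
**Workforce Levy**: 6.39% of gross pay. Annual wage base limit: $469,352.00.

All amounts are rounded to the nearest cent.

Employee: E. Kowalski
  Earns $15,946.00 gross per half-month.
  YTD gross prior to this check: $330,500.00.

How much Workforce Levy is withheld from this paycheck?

$1,018.95

Workforce Levy: 6.39% × $15,946.00 = $1,018.95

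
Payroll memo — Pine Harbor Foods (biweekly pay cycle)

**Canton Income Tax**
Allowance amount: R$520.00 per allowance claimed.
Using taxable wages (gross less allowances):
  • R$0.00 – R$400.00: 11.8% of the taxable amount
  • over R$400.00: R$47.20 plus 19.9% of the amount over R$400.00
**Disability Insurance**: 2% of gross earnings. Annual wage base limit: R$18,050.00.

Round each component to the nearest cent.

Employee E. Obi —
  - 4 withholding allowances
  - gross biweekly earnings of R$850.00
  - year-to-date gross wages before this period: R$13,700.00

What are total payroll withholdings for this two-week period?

Canton Income Tax: taxable = R$850.00 − 4×R$520.00 = R$-1,230.00
  Taxable ≤ 0 → R$0.00
Disability Insurance: 2% × R$850.00 = R$17.00
Total: R$0.00 + R$17.00 = R$17.00

R$17.00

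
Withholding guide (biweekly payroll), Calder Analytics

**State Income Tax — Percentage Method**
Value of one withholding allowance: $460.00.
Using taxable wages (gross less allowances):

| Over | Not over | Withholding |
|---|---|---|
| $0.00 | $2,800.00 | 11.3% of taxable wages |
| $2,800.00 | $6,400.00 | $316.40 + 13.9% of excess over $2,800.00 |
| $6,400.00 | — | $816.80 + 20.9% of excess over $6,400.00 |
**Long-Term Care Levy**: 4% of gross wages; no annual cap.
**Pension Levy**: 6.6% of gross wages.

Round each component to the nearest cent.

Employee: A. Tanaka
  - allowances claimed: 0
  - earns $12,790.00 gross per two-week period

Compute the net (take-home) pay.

State Income Tax: taxable = $12,790.00
  $816.80 + 20.9% × ($12,790.00 − $6,400.00) = $816.80 + 20.9% × $6,390.00 = $2,152.31
Long-Term Care Levy: 4% × $12,790.00 = $511.60
Pension Levy: 6.6% × $12,790.00 = $844.14
Total withheld: $2,152.31 + $511.60 + $844.14 = $3,508.05
Net pay: $12,790.00 − $3,508.05 = $9,281.95

$9,281.95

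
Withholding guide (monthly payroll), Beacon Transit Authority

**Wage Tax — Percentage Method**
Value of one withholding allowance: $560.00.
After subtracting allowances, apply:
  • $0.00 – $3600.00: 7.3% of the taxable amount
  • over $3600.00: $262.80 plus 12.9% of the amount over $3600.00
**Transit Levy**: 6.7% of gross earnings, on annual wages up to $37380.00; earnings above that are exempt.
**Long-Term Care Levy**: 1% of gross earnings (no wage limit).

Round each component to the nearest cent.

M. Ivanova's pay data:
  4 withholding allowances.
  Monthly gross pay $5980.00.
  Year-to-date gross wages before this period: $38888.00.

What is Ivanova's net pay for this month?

$5639.34

Wage Tax: taxable = $5980.00 − 4×$560.00 = $3740.00
  $262.80 + 12.9% × ($3740.00 − $3600.00) = $262.80 + 12.9% × $140.00 = $280.86
Transit Levy: YTD $38888.00 ≥ cap $37380.00 → $0.00
Long-Term Care Levy: 1% × $5980.00 = $59.80
Total withheld: $280.86 + $0.00 + $59.80 = $340.66
Net pay: $5980.00 − $340.66 = $5639.34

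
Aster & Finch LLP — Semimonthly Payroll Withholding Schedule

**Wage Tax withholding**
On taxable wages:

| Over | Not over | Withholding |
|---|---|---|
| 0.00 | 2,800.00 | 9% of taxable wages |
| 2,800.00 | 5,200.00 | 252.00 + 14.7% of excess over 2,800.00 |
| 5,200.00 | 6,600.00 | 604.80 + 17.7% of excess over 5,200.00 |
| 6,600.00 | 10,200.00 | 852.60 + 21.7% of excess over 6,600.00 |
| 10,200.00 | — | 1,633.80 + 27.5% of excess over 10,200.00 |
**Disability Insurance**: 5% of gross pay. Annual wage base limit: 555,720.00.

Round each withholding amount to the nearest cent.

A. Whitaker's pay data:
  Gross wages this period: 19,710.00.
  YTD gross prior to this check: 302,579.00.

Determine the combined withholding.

Wage Tax: taxable = 19,710.00
  1,633.80 + 27.5% × (19,710.00 − 10,200.00) = 1,633.80 + 27.5% × 9,510.00 = 4,249.05
Disability Insurance: 5% × 19,710.00 = 985.50
Total: 4,249.05 + 985.50 = 5,234.55

5,234.55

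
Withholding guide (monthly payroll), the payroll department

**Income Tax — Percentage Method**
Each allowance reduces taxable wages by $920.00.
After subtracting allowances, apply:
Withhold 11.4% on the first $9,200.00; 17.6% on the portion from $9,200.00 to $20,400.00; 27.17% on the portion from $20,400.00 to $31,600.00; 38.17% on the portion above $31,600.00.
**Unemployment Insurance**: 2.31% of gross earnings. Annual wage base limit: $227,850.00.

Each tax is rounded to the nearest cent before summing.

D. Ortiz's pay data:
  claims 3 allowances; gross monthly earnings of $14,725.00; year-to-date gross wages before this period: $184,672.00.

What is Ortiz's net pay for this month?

$12,849.41

Income Tax: taxable = $14,725.00 − 3×$920.00 = $11,965.00
  $1,048.80 + 17.6% × ($11,965.00 − $9,200.00) = $1,048.80 + 17.6% × $2,765.00 = $1,535.44
Unemployment Insurance: 2.31% × $14,725.00 = $340.15
Total withheld: $1,535.44 + $340.15 = $1,875.59
Net pay: $14,725.00 − $1,875.59 = $12,849.41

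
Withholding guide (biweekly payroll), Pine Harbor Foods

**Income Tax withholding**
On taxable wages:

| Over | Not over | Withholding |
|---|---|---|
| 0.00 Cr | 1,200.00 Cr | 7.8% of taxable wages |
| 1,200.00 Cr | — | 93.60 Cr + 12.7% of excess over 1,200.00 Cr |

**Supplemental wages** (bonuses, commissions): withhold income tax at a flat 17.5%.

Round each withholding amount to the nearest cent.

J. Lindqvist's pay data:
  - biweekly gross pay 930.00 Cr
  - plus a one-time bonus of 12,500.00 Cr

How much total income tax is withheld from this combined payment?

2,260.04 Cr

Income Tax: taxable = 930.00 Cr
  7.8% × 930.00 Cr = 72.54 Cr
Supplemental (17.5% flat on bonus): 17.5% × 12,500.00 Cr = 2,187.50 Cr
Total income tax: 72.54 Cr + 2,187.50 Cr = 2,260.04 Cr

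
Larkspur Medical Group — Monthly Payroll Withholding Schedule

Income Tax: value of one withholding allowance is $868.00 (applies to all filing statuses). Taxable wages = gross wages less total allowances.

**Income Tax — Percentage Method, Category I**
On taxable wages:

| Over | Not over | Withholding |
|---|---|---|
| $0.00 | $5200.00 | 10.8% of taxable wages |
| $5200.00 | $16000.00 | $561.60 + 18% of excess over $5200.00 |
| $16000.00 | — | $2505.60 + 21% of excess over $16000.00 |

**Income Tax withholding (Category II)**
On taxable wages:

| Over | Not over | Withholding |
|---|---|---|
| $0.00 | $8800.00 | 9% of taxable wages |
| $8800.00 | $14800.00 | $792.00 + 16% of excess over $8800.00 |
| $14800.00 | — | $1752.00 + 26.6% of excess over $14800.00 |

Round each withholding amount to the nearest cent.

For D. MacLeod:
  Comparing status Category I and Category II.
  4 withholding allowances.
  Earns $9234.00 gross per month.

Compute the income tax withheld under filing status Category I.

$662.76

Income Tax (Category I): taxable = $9234.00 − 4×$868.00 = $5762.00
  $561.60 + 18% × ($5762.00 − $5200.00) = $561.60 + 18% × $562.00 = $662.76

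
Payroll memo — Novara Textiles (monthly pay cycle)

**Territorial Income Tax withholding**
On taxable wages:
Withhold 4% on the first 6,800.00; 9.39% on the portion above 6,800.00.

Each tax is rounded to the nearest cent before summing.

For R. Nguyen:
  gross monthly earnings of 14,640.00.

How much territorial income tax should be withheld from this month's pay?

1,008.18

Territorial Income Tax: taxable = 14,640.00
  272.00 + 9.39% × (14,640.00 − 6,800.00) = 272.00 + 9.39% × 7,840.00 = 1,008.18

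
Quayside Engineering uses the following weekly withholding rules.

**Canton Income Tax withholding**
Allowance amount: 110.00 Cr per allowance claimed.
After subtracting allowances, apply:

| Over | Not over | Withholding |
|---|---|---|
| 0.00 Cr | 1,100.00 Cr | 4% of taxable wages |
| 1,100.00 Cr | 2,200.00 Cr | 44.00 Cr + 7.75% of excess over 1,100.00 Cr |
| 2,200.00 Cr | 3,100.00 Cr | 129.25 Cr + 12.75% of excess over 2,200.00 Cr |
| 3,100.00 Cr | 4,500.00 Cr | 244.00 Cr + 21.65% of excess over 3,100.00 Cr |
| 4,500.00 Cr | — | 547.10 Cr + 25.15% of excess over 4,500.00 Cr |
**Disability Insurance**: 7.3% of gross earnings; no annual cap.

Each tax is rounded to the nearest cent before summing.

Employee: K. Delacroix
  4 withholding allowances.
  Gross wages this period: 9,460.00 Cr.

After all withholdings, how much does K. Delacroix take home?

Canton Income Tax: taxable = 9,460.00 Cr − 4×110.00 Cr = 9,020.00 Cr
  547.10 Cr + 25.15% × (9,020.00 Cr − 4,500.00 Cr) = 547.10 Cr + 25.15% × 4,520.00 Cr = 1,683.88 Cr
Disability Insurance: 7.3% × 9,460.00 Cr = 690.58 Cr
Total withheld: 1,683.88 Cr + 690.58 Cr = 2,374.46 Cr
Net pay: 9,460.00 Cr − 2,374.46 Cr = 7,085.54 Cr

7,085.54 Cr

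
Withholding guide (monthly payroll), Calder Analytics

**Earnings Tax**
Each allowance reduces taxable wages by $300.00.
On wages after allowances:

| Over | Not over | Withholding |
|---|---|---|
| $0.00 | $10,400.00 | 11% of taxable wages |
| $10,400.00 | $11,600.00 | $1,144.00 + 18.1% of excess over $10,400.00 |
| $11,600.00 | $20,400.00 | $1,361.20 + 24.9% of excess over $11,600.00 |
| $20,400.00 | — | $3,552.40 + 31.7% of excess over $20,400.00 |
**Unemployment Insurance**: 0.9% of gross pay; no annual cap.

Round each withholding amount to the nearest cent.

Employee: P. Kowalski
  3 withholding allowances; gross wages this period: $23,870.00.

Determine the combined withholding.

Earnings Tax: taxable = $23,870.00 − 3×$300.00 = $22,970.00
  $3,552.40 + 31.7% × ($22,970.00 − $20,400.00) = $3,552.40 + 31.7% × $2,570.00 = $4,367.09
Unemployment Insurance: 0.9% × $23,870.00 = $214.83
Total: $4,367.09 + $214.83 = $4,581.92

$4,581.92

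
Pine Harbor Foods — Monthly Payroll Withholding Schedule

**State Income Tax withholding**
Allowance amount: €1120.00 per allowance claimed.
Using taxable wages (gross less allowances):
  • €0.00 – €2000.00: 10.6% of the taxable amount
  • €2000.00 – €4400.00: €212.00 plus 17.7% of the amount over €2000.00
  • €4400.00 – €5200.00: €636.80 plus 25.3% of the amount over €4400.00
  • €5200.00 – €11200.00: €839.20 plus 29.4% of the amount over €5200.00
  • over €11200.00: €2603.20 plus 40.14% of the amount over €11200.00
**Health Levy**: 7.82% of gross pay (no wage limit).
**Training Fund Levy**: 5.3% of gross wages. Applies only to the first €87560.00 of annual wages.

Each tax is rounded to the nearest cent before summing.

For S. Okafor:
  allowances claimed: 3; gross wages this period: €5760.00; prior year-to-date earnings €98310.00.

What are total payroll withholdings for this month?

€733.23

State Income Tax: taxable = €5760.00 − 3×€1120.00 = €2400.00
  €212.00 + 17.7% × (€2400.00 − €2000.00) = €212.00 + 17.7% × €400.00 = €282.80
Health Levy: 7.82% × €5760.00 = €450.43
Training Fund Levy: YTD €98310.00 ≥ cap €87560.00 → €0.00
Total: €282.80 + €450.43 + €0.00 = €733.23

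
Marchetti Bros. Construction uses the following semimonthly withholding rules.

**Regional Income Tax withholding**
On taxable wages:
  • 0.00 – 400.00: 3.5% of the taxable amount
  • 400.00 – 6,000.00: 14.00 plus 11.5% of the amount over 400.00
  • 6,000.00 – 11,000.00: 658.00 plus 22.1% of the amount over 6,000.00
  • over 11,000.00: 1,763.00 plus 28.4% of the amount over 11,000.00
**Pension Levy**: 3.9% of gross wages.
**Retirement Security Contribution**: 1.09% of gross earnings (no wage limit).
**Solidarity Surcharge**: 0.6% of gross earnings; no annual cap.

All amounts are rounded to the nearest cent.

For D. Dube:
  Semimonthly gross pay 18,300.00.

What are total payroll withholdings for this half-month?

Regional Income Tax: taxable = 18,300.00
  1,763.00 + 28.4% × (18,300.00 − 11,000.00) = 1,763.00 + 28.4% × 7,300.00 = 3,836.20
Pension Levy: 3.9% × 18,300.00 = 713.70
Retirement Security Contribution: 1.09% × 18,300.00 = 199.47
Solidarity Surcharge: 0.6% × 18,300.00 = 109.80
Total: 3,836.20 + 713.70 + 199.47 + 109.80 = 4,859.17

4,859.17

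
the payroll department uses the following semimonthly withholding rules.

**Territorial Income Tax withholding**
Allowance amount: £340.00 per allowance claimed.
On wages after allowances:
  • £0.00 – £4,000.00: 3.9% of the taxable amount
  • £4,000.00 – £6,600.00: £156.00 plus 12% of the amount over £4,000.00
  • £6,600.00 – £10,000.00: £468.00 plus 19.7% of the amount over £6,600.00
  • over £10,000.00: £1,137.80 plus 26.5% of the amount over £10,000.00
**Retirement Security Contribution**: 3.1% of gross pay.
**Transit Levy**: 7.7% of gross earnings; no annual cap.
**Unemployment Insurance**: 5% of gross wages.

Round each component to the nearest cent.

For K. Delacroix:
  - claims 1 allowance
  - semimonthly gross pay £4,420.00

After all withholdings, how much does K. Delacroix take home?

£3,556.04

Territorial Income Tax: taxable = £4,420.00 − 1×£340.00 = £4,080.00
  £156.00 + 12% × (£4,080.00 − £4,000.00) = £156.00 + 12% × £80.00 = £165.60
Retirement Security Contribution: 3.1% × £4,420.00 = £137.02
Transit Levy: 7.7% × £4,420.00 = £340.34
Unemployment Insurance: 5% × £4,420.00 = £221.00
Total withheld: £165.60 + £137.02 + £340.34 + £221.00 = £863.96
Net pay: £4,420.00 − £863.96 = £3,556.04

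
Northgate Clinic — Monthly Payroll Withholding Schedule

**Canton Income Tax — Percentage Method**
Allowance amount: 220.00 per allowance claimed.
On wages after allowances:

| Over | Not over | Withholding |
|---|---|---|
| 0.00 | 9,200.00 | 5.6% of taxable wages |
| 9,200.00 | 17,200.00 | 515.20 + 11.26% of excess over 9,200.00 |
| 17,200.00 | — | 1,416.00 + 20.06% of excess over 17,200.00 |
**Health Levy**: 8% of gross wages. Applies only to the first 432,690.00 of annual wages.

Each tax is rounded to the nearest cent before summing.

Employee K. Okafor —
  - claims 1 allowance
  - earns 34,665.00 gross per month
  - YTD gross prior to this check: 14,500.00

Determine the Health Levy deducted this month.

2,773.20

Health Levy: 8% × 34,665.00 = 2,773.20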